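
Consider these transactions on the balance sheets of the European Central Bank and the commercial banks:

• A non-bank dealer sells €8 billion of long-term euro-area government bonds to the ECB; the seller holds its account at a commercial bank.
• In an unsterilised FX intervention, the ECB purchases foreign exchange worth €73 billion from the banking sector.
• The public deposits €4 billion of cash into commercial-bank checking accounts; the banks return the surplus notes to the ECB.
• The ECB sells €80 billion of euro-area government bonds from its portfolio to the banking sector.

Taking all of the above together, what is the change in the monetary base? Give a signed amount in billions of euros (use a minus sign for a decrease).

+€1 billion

ECB balance sheet:
  Assets:      Securities −€72B, Foreign assets +€73B
  Liabilities: Bank reserves +€5B, Currency in circulation −€4B
Commercial banking system:
  Assets:      Reserves at CB +€5B, Securities +€80B, Foreign assets −€73B
  Liabilities: Checkable deposits +€12B
Monetary base = currency + reserves: −€4B + (+€5B) = +€1 billion.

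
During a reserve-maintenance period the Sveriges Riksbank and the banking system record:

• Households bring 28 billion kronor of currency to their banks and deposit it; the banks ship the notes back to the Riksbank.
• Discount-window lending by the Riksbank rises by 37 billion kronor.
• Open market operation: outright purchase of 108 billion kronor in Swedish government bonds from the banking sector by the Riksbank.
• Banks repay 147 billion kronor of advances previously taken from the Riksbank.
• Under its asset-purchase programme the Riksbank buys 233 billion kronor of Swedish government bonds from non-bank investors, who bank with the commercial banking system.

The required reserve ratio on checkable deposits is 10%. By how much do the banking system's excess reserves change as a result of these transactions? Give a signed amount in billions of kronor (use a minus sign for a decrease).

+232.9 billion

Currency deposit 28 billion kronor: reserves +28B, deposits +28B.
Discount-window loan 37 billion kronor: reserves +37B, deposits 0.
OMO purchase (from banks) 108 billion kronor: reserves +108B, deposits 0.
Discount-window repayment 147 billion kronor: reserves −147B, deposits 0.
Asset purchase (from non-banks) 233 billion kronor: reserves +233B, deposits +233B.
Totals: Δreserves = +259B, Δdeposits = +261B.
Δrequired reserves = 10% × +261B = +26.1B.
Δexcess reserves = Δreserves − Δrequired = +259B − (+26.1B) = +232.9 billion.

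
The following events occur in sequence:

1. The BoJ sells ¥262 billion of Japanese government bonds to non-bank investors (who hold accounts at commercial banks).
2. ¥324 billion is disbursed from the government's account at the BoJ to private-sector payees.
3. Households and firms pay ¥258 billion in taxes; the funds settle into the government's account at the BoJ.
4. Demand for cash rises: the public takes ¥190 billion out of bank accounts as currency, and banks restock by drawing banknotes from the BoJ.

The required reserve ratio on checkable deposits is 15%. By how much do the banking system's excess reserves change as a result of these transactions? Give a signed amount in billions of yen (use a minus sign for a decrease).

-¥328.1 billion

Asset sale (to non-banks) ¥262 billion: reserves −¥262B, deposits −¥262B.
Government spending ¥324 billion: reserves +¥324B, deposits +¥324B.
Government account inflow ¥258 billion: reserves −¥258B, deposits −¥258B.
Currency withdrawal ¥190 billion: reserves −¥190B, deposits −¥190B.
Totals: Δreserves = −¥386B, Δdeposits = −¥386B.
Δrequired reserves = 15% × −¥386B = −¥57.9B.
Δexcess reserves = Δreserves − Δrequired = −¥386B − (−¥57.9B) = -¥328.1 billion.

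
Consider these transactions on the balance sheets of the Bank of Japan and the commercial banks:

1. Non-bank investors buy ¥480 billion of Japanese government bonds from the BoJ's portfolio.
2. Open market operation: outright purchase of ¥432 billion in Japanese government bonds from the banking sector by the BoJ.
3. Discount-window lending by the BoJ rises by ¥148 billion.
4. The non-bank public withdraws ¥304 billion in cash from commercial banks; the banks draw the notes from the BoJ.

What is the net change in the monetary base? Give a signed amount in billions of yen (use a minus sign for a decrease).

Asset sale (to non-banks) ¥480 billion: BoJ balance sheet contracts → −¥480B.
OMO purchase (from banks) ¥432 billion: BoJ balance sheet expands → +¥432B.
Discount-window loan ¥148 billion: BoJ balance sheet expands → +¥148B.
Currency withdrawal ¥304 billion: just a shift between currency and reserves — both are base money → 0.
Net: −480 + 432 + 148 + 0 = +¥100 billion.

+¥100 billion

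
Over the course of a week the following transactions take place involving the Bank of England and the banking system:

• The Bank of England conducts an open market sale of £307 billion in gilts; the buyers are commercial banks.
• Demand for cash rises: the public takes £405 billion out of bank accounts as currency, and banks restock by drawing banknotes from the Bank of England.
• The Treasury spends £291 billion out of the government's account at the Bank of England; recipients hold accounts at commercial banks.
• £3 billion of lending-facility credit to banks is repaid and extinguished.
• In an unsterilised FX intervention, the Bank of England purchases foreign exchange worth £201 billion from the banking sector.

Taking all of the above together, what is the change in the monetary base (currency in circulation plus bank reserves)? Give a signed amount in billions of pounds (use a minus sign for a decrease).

+£182 billion

Bank of England balance sheet:
  Assets:      Securities −£307B, Loans to banks −£3B, Foreign assets +£201B
  Liabilities: Bank reserves −£223B, Currency in circulation +£405B, Government deposits −£291B
Commercial banking system:
  Assets:      Reserves at CB −£223B, Securities +£307B, Foreign assets −£201B
  Liabilities: Checkable deposits −£114B, Borrowings from CB −£3B
Monetary base = currency + reserves: +£405B + (−£223B) = +£182 billion.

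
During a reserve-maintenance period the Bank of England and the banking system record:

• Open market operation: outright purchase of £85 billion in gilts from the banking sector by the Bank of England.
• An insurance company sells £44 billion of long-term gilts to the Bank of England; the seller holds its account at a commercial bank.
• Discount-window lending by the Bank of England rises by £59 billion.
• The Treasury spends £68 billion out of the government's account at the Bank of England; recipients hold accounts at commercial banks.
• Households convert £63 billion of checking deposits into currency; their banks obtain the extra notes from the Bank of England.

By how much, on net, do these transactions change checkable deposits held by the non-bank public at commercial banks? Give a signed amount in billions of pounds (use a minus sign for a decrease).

OMO purchase (from banks) £85 billion: the counterparty is a bank, so public deposits are unchanged → 0.
Asset purchase (from non-banks) £44 billion: non-bank counterparties' bank balances rise → +£44B.
Discount-window loan £59 billion: the counterparty is a bank, so public deposits are unchanged → 0.
Government spending £68 billion: non-bank counterparties' bank balances rise → +£68B.
Currency withdrawal £63 billion: non-bank counterparties' bank balances fall → −£63B.
Net: 0 + 44 + 0 + 68 − 63 = +£49 billion.

+£49 billion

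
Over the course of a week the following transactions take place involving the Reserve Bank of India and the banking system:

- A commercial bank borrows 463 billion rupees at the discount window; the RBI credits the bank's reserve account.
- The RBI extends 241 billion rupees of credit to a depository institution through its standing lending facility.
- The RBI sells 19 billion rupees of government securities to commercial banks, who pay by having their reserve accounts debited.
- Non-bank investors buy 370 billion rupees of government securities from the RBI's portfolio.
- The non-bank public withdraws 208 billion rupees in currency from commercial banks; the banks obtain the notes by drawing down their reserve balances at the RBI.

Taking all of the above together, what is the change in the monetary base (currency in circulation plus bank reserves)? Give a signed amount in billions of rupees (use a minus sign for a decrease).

+315 billion

Discount-window loan 463 billion rupees: RBI balance sheet expands → +463B.
Discount-window loan 241 billion rupees: RBI balance sheet expands → +241B.
OMO sale (to banks) 19 billion rupees: RBI balance sheet contracts → −19B.
Asset sale (to non-banks) 370 billion rupees: RBI balance sheet contracts → −370B.
Currency withdrawal 208 billion rupees: just a shift between currency and reserves — both are base money → 0.
Net: 463 + 241 − 19 − 370 + 0 = +315 billion.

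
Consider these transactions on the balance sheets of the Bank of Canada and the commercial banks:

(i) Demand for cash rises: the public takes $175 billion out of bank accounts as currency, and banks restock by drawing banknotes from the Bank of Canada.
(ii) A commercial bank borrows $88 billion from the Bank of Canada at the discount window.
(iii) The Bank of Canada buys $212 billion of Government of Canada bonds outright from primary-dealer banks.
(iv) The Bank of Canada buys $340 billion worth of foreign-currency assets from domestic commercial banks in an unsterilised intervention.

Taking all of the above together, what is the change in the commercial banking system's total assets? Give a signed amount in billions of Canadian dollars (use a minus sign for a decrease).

Currency withdrawal $175 billion: bank balance sheets shrink → −$175B.
Discount-window loan $88 billion: bank balance sheets expand → +$88B.
OMO purchase (from banks) $212 billion: just an asset swap on bank balance sheets → 0.
FX purchase $340 billion: just an asset swap on bank balance sheets → 0.
Net: −175 + 88 + 0 + 0 = -$87 billion.

-$87 billion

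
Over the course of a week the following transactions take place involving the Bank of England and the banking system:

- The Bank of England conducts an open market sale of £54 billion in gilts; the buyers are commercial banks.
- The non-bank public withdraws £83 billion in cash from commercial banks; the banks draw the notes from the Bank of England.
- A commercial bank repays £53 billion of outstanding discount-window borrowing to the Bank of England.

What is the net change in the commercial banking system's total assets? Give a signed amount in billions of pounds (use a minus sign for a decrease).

Bank of England balance sheet:
  Assets:      Securities −£54B, Loans to banks −£53B
  Liabilities: Bank reserves −£190B, Currency in circulation +£83B
Commercial banking system:
  Assets:      Reserves at CB −£190B, Securities +£54B
  Liabilities: Checkable deposits −£83B, Borrowings from CB −£53B
Change in total bank assets = -£136 billion.

-£136 billion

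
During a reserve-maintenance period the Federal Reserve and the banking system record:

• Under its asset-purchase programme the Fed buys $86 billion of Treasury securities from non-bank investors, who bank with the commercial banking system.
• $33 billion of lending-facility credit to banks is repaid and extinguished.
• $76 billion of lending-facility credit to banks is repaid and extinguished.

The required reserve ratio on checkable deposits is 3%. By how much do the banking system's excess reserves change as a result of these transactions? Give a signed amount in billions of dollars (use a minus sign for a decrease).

-$25.58 billion

Asset purchase (from non-banks) $86 billion: reserves +$86B, deposits +$86B.
Discount-window repayment $33 billion: reserves −$33B, deposits 0.
Discount-window repayment $76 billion: reserves −$76B, deposits 0.
Totals: Δreserves = −$23B, Δdeposits = +$86B.
Δrequired reserves = 3% × +$86B = +$2.58B.
Δexcess reserves = Δreserves − Δrequired = −$23B − (+$2.58B) = -$25.58 billion.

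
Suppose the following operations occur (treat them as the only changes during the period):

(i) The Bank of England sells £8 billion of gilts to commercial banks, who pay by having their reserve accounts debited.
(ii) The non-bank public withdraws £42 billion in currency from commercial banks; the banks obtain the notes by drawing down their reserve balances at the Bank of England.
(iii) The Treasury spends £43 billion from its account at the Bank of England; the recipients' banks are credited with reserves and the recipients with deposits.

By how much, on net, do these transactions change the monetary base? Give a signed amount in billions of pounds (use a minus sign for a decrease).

+£35 billion

OMO sale (to banks) £8 billion: Bank of England balance sheet contracts → −£8B.
Currency withdrawal £42 billion: just a shift between currency and reserves — both are base money → 0.
Government spending £43 billion: a non-base liability converts back to reserves → +£43B.
Net: −8 + 0 + 43 = +£35 billion.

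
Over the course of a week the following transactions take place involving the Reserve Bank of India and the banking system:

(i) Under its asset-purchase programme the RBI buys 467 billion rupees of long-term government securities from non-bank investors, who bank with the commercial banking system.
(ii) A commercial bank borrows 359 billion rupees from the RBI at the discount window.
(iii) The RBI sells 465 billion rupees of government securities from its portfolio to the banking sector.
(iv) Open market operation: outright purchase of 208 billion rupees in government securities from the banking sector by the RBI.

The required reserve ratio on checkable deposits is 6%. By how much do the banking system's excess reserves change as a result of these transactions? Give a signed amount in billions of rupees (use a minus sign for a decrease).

+540.98 billion

Asset purchase (from non-banks) 467 billion rupees: reserves +467B, deposits +467B.
Discount-window loan 359 billion rupees: reserves +359B, deposits 0.
OMO sale (to banks) 465 billion rupees: reserves −465B, deposits 0.
OMO purchase (from banks) 208 billion rupees: reserves +208B, deposits 0.
Totals: Δreserves = +569B, Δdeposits = +467B.
Δrequired reserves = 6% × +467B = +28.02B.
Δexcess reserves = Δreserves − Δrequired = +569B − (+28.02B) = +540.98 billion.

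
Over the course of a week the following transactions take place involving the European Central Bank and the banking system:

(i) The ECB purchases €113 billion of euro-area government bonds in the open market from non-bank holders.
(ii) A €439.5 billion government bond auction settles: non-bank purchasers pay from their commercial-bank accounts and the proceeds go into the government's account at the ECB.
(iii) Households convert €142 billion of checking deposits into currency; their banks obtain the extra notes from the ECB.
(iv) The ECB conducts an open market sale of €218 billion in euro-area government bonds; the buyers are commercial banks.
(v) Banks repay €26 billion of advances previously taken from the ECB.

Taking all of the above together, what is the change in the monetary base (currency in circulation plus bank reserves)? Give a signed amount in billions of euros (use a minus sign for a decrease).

-€570.5 billion

Asset purchase (from non-banks) €113 billion: ECB balance sheet expands → +€113B.
Government account inflow €439.5 billion: reserves shift to a non-base liability → −€439.5B.
Currency withdrawal €142 billion: just a shift between currency and reserves — both are base money → 0.
OMO sale (to banks) €218 billion: ECB balance sheet contracts → −€218B.
Discount-window repayment €26 billion: ECB balance sheet contracts → −€26B.
Net: 113 − 439.5 + 0 − 218 − 26 = -€570.5 billion.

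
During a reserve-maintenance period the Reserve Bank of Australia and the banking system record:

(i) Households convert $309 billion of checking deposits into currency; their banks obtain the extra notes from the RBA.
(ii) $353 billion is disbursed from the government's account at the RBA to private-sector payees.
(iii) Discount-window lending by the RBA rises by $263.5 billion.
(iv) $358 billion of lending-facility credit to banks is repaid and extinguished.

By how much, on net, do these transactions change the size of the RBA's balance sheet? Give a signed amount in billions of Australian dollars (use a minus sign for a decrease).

-$94.5 billion

Currency withdrawal $309 billion: only the composition of liabilities changes → 0.
Government spending $353 billion: only the composition of liabilities changes → 0.
Discount-window loan $263.5 billion: an RBA asset is acquired → +$263.5B.
Discount-window repayment $358 billion: an RBA asset is shed → −$358B.
Net: 0 + 0 + 263.5 − 358 = -$94.5 billion.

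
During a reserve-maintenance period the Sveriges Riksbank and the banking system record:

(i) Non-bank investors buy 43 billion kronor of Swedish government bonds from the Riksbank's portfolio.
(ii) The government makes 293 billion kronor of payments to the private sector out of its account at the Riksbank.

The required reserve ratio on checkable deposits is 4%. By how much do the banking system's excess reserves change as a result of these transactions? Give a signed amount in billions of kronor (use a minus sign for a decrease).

Asset sale (to non-banks) 43 billion kronor: reserves −43B, deposits −43B.
Government spending 293 billion kronor: reserves +293B, deposits +293B.
Totals: Δreserves = +250B, Δdeposits = +250B.
Δrequired reserves = 4% × +250B = +10B.
Δexcess reserves = Δreserves − Δrequired = +250B − (+10B) = +240 billion.

+240 billion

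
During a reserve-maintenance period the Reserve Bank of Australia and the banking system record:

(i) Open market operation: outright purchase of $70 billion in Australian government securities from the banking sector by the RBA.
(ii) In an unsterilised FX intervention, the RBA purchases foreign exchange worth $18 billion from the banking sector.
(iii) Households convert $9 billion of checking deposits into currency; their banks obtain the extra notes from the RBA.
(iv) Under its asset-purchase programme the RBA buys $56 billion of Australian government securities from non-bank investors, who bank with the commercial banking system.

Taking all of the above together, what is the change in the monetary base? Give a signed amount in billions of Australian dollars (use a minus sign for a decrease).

+$144 billion

OMO purchase (from banks) $70 billion: RBA balance sheet expands → +$70B.
FX purchase $18 billion: RBA balance sheet expands → +$18B.
Currency withdrawal $9 billion: just a shift between currency and reserves — both are base money → 0.
Asset purchase (from non-banks) $56 billion: RBA balance sheet expands → +$56B.
Net: 70 + 18 + 0 + 56 = +$144 billion.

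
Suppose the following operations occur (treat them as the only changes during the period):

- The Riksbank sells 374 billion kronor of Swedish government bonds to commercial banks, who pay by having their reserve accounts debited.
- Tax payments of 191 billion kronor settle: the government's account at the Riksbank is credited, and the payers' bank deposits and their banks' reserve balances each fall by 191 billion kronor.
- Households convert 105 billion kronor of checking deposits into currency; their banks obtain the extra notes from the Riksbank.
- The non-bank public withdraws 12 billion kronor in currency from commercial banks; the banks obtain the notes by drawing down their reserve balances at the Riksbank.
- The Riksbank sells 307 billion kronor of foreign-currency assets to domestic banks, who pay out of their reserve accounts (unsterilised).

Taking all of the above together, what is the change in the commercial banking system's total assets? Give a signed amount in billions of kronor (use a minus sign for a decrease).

OMO sale (to banks) 374 billion kronor: just an asset swap on bank balance sheets → 0.
Government account inflow 191 billion kronor: bank balance sheets shrink → −191B.
Currency withdrawal 105 billion kronor: bank balance sheets shrink → −105B.
Currency withdrawal 12 billion kronor: bank balance sheets shrink → −12B.
FX sale 307 billion kronor: just an asset swap on bank balance sheets → 0.
Net: 0 − 191 − 105 − 12 + 0 = -308 billion.

-308 billion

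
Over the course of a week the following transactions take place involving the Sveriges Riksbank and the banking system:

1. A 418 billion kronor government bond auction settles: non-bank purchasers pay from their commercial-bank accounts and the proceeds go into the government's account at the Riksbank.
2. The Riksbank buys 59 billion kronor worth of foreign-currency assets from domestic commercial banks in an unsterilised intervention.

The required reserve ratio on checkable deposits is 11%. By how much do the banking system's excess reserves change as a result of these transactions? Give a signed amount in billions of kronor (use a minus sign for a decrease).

Government account inflow 418 billion kronor: reserves −418B, deposits −418B.
FX purchase 59 billion kronor: reserves +59B, deposits 0.
Totals: Δreserves = −359B, Δdeposits = −418B.
Δrequired reserves = 11% × −418B = −45.98B.
Δexcess reserves = Δreserves − Δrequired = −359B − (−45.98B) = -313.02 billion.

-313.02 billion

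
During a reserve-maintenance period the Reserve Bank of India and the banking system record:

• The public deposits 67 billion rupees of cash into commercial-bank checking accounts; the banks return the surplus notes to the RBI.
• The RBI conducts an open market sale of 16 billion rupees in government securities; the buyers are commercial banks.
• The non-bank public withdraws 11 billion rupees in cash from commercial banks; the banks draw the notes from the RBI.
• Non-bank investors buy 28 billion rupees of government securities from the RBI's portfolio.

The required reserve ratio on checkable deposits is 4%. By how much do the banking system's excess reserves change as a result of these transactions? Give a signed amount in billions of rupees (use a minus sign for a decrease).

+10.88 billion

Currency deposit 67 billion rupees: reserves +67B, deposits +67B.
OMO sale (to banks) 16 billion rupees: reserves −16B, deposits 0.
Currency withdrawal 11 billion rupees: reserves −11B, deposits −11B.
Asset sale (to non-banks) 28 billion rupees: reserves −28B, deposits −28B.
Totals: Δreserves = +12B, Δdeposits = +28B.
Δrequired reserves = 4% × +28B = +1.12B.
Δexcess reserves = Δreserves − Δrequired = +12B − (+1.12B) = +10.88 billion.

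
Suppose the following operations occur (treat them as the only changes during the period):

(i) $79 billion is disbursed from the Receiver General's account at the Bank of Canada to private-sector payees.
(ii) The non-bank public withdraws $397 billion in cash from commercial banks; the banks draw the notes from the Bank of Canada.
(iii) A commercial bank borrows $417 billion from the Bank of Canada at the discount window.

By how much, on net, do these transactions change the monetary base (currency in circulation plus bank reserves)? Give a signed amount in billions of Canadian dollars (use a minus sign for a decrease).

Bank of Canada balance sheet:
  Assets:      Loans to banks +$417B
  Liabilities: Bank reserves +$99B, Currency in circulation +$397B, Government deposits −$79B
Commercial banking system:
  Assets:      Reserves at CB +$99B
  Liabilities: Checkable deposits −$318B, Borrowings from CB +$417B
Monetary base = currency + reserves: +$397B + (+$99B) = +$496 billion.

+$496 billion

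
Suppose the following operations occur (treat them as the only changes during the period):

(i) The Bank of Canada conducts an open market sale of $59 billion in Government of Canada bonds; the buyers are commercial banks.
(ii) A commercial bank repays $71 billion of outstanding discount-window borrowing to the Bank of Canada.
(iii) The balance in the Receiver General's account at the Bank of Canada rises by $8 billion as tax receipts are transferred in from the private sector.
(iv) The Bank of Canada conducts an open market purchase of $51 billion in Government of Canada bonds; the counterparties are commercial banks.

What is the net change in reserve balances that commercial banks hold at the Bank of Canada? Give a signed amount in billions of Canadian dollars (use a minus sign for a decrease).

Bank of Canada balance sheet:
  Assets:      Securities −$8B, Loans to banks −$71B
  Liabilities: Bank reserves −$87B, Government deposits +$8B
So the change in reserve balances that commercial banks hold at the Bank of Canada is -$87 billion.

-$87 billion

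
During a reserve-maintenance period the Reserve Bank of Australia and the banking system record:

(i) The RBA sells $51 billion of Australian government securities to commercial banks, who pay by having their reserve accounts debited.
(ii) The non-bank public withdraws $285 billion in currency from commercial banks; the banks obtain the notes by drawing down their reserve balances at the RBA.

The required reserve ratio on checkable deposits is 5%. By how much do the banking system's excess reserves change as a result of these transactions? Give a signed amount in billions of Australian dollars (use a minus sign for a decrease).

OMO sale (to banks) $51 billion: reserves −$51B, deposits 0.
Currency withdrawal $285 billion: reserves −$285B, deposits −$285B.
Totals: Δreserves = −$336B, Δdeposits = −$285B.
Δrequired reserves = 5% × −$285B = −$14.25B.
Δexcess reserves = Δreserves − Δrequired = −$336B − (−$14.25B) = -$321.75 billion.

-$321.75 billion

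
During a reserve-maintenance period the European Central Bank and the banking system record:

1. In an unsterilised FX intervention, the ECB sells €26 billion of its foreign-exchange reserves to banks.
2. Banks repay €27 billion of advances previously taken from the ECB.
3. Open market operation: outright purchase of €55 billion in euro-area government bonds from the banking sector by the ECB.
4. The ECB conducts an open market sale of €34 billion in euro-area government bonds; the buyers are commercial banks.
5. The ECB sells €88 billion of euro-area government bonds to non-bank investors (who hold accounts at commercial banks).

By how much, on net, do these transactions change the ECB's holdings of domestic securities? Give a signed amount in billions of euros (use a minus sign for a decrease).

-€67 billion

ECB balance sheet:
  Assets:      Securities −€67B, Loans to banks −€27B, Foreign assets −€26B
  Liabilities: Bank reserves −€120B
Commercial banking system:
  Assets:      Reserves at CB −€120B, Securities −€21B, Foreign assets +€26B
  Liabilities: Checkable deposits −€88B, Borrowings from CB −€27B
So the change in the ECB's holdings of domestic securities is -€67 billion.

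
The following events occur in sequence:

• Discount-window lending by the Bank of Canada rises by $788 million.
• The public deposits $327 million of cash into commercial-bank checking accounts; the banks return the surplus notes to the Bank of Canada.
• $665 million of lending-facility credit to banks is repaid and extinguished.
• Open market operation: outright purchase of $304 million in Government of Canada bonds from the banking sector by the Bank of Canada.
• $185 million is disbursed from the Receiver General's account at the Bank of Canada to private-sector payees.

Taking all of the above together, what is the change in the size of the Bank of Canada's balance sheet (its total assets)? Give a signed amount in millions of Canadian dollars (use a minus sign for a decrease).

Discount-window loan $788 million: a Bank of Canada asset is acquired → +$788M.
Currency deposit $327 million: only the composition of liabilities changes → 0.
Discount-window repayment $665 million: a Bank of Canada asset is shed → −$665M.
OMO purchase (from banks) $304 million: a Bank of Canada asset is acquired → +$304M.
Government spending $185 million: only the composition of liabilities changes → 0.
Net: 788 + 0 − 665 + 304 + 0 = +$427 million.

+$427 million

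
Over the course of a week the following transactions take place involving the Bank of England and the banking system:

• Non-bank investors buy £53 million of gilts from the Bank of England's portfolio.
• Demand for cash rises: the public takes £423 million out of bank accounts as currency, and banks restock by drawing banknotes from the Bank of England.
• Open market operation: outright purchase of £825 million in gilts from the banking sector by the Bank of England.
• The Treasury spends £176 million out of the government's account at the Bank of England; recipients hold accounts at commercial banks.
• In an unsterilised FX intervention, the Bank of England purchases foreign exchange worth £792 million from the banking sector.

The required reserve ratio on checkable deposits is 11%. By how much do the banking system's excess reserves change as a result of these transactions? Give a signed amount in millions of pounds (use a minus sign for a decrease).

Asset sale (to non-banks) £53 million: reserves −£53M, deposits −£53M.
Currency withdrawal £423 million: reserves −£423M, deposits −£423M.
OMO purchase (from banks) £825 million: reserves +£825M, deposits 0.
Government spending £176 million: reserves +£176M, deposits +£176M.
FX purchase £792 million: reserves +£792M, deposits 0.
Totals: Δreserves = +£1317M, Δdeposits = −£300M.
Δrequired reserves = 11% × −£300M = −£33M.
Δexcess reserves = Δreserves − Δrequired = +£1317M − (−£33M) = +£1350 million.

+£1350 million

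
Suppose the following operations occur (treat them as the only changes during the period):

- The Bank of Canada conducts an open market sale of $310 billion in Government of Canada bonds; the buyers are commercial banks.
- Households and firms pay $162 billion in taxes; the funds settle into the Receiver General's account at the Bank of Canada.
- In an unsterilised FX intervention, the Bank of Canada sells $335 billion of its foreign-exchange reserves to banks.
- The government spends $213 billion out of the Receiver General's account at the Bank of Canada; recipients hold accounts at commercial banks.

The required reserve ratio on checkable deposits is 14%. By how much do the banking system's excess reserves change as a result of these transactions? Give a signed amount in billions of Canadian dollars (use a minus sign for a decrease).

OMO sale (to banks) $310 billion: reserves −$310B, deposits 0.
Government account inflow $162 billion: reserves −$162B, deposits −$162B.
FX sale $335 billion: reserves −$335B, deposits 0.
Government spending $213 billion: reserves +$213B, deposits +$213B.
Totals: Δreserves = −$594B, Δdeposits = +$51B.
Δrequired reserves = 14% × +$51B = +$7.14B.
Δexcess reserves = Δreserves − Δrequired = −$594B − (+$7.14B) = -$601.14 billion.

-$601.14 billion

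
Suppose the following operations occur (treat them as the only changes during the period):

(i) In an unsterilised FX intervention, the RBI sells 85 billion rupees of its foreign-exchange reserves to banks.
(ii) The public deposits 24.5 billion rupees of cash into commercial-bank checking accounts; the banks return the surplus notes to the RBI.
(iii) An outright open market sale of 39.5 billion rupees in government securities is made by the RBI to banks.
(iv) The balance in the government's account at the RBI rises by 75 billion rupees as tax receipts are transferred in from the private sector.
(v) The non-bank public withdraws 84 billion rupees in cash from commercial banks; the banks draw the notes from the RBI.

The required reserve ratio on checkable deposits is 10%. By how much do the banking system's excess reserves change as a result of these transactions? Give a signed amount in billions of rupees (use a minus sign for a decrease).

-245.55 billion

FX sale 85 billion rupees: reserves −85B, deposits 0.
Currency deposit 24.5 billion rupees: reserves +24.5B, deposits +24.5B.
OMO sale (to banks) 39.5 billion rupees: reserves −39.5B, deposits 0.
Government account inflow 75 billion rupees: reserves −75B, deposits −75B.
Currency withdrawal 84 billion rupees: reserves −84B, deposits −84B.
Totals: Δreserves = −259B, Δdeposits = −134.5B.
Δrequired reserves = 10% × −134.5B = −13.45B.
Δexcess reserves = Δreserves − Δrequired = −259B − (−13.45B) = -245.55 billion.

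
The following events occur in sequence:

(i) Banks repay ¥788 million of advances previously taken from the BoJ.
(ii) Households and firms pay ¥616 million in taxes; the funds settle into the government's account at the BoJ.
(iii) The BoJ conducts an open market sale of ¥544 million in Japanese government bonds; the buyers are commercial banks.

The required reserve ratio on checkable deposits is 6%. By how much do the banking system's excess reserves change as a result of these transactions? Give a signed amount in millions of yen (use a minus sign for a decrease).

-¥1911.04 million

Discount-window repayment ¥788 million: reserves −¥788M, deposits 0.
Government account inflow ¥616 million: reserves −¥616M, deposits −¥616M.
OMO sale (to banks) ¥544 million: reserves −¥544M, deposits 0.
Totals: Δreserves = −¥1948M, Δdeposits = −¥616M.
Δrequired reserves = 6% × −¥616M = −¥36.96M.
Δexcess reserves = Δreserves − Δrequired = −¥1948M − (−¥36.96M) = -¥1911.04 million.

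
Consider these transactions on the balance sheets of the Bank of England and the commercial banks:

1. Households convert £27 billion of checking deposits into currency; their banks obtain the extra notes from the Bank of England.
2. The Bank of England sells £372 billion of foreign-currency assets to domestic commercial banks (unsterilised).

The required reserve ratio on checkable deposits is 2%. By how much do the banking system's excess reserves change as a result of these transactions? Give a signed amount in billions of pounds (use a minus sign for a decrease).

Currency withdrawal £27 billion: reserves −£27B, deposits −£27B.
FX sale £372 billion: reserves −£372B, deposits 0.
Totals: Δreserves = −£399B, Δdeposits = −£27B.
Δrequired reserves = 2% × −£27B = −£0.54B.
Δexcess reserves = Δreserves − Δrequired = −£399B − (−£0.54B) = -£398.46 billion.

-£398.46 billion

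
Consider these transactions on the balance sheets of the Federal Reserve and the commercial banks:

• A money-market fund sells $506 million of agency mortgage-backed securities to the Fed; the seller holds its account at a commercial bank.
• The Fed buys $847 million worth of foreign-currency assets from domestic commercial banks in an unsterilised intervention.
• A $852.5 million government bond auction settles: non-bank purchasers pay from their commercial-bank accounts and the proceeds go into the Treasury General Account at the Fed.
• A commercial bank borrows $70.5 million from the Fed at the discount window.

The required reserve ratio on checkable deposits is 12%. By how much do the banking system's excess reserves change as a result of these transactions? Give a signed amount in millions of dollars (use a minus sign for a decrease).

Asset purchase (from non-banks) $506 million: reserves +$506M, deposits +$506M.
FX purchase $847 million: reserves +$847M, deposits 0.
Government account inflow $852.5 million: reserves −$852.5M, deposits −$852.5M.
Discount-window loan $70.5 million: reserves +$70.5M, deposits 0.
Totals: Δreserves = +$571M, Δdeposits = −$346.5M.
Δrequired reserves = 12% × −$346.5M = −$41.58M.
Δexcess reserves = Δreserves − Δrequired = +$571M − (−$41.58M) = +$612.58 million.

+$612.58 million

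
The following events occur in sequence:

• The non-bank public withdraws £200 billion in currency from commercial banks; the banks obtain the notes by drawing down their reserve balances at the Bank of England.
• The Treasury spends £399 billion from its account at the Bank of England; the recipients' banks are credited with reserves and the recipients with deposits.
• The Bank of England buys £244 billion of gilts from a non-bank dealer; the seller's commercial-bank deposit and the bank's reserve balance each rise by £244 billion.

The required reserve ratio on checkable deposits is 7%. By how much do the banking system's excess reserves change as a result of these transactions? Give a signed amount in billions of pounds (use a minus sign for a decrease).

Currency withdrawal £200 billion: reserves −£200B, deposits −£200B.
Government spending £399 billion: reserves +£399B, deposits +£399B.
Asset purchase (from non-banks) £244 billion: reserves +£244B, deposits +£244B.
Totals: Δreserves = +£443B, Δdeposits = +£443B.
Δrequired reserves = 7% × +£443B = +£31.01B.
Δexcess reserves = Δreserves − Δrequired = +£443B − (+£31.01B) = +£411.99 billion.

+£411.99 billion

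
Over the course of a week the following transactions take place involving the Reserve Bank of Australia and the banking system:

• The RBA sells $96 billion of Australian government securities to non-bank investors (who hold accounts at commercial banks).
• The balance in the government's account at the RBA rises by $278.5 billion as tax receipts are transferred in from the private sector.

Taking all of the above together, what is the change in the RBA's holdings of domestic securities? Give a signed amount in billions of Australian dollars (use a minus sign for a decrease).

Asset sale (to non-banks) $96 billion: securities removed from the RBA's portfolio → −$96B.
Government account inflow $278.5 billion: the RBA's securities portfolio is untouched → 0.
Net: −96 + 0 = -$96 billion.

-$96 billion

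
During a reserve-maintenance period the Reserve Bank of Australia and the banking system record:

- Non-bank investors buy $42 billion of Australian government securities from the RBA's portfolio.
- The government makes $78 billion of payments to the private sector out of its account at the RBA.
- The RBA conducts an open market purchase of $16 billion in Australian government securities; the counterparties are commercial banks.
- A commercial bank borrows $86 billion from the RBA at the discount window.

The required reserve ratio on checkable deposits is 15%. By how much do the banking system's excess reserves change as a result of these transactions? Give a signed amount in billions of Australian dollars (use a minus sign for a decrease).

Asset sale (to non-banks) $42 billion: reserves −$42B, deposits −$42B.
Government spending $78 billion: reserves +$78B, deposits +$78B.
OMO purchase (from banks) $16 billion: reserves +$16B, deposits 0.
Discount-window loan $86 billion: reserves +$86B, deposits 0.
Totals: Δreserves = +$138B, Δdeposits = +$36B.
Δrequired reserves = 15% × +$36B = +$5.4B.
Δexcess reserves = Δreserves − Δrequired = +$138B − (+$5.4B) = +$132.6 billion.

+$132.6 billion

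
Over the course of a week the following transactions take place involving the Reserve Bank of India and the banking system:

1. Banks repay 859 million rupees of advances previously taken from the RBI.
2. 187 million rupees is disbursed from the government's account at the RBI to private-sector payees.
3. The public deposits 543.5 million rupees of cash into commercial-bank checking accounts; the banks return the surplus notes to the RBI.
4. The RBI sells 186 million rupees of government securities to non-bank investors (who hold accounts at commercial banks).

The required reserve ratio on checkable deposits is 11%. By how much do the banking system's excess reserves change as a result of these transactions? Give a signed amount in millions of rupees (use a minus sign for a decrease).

-374.395 million

Discount-window repayment 859 million rupees: reserves −859M, deposits 0.
Government spending 187 million rupees: reserves +187M, deposits +187M.
Currency deposit 543.5 million rupees: reserves +543.5M, deposits +543.5M.
Asset sale (to non-banks) 186 million rupees: reserves −186M, deposits −186M.
Totals: Δreserves = −314.5M, Δdeposits = +544.5M.
Δrequired reserves = 11% × +544.5M = +59.895M.
Δexcess reserves = Δreserves − Δrequired = −314.5M − (+59.895M) = -374.395 million.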